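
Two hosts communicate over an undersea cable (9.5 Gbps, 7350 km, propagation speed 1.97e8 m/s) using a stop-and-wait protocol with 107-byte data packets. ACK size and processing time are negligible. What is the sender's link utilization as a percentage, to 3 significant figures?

t_tx = L/R = 856/9500000000 = 9.01053e-08 s.
t_prop = 7350000/197000000 = 0.0373096 s; RTT = 0.0746193 s.
Cycle = t_tx + RTT = 0.0746194 s.
Utilization = t_tx / cycle = 9.01053e-08/0.0746194 = 0.000121 %.

0.000121 %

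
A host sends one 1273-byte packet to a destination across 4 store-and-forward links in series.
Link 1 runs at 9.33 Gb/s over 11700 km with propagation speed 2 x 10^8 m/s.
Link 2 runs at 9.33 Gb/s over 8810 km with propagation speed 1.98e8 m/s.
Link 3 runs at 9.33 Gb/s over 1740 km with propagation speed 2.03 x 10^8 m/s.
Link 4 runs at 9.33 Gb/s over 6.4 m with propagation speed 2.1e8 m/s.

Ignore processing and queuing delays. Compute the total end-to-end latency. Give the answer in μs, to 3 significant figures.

112000 μs

L = 1273 × 8 = 10184 bits.
Transmission delay per hop = L/R = 10184/9330000000 = 1.09153 μs; 4 hops → 4.36613 μs.
Propagation delays (d/s per hop): 58500, 44494.9, 8571.43, 0.0304762 μs; sum = 111566 μs.
End-to-end = 112000 μs.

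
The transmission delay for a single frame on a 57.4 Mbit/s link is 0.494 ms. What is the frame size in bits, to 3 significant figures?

L = R × t_tx = 57400000 b/s × 0.000494 s = 28355.6 bits.

28400 bits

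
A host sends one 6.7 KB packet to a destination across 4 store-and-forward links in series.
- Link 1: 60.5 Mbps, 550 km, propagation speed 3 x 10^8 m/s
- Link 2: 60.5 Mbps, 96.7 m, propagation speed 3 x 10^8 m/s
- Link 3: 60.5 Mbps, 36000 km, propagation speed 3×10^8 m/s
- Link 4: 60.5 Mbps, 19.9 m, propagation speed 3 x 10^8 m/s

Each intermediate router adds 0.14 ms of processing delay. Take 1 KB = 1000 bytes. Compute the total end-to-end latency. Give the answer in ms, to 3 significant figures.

L = 53600 bits.
Transmission delay per hop = L/R = 53600/60500000 = 0.88595 ms; 4 hops → 3.5438 ms.
Propagation delays (d/s per hop): 1.83333, 0.000322333, 120, 6.63333e-05 ms; sum = 121.834 ms.
Processing at 3 router(s): 3 × 0.14 ms = 0.42 ms.
End-to-end = 126 ms.

126 ms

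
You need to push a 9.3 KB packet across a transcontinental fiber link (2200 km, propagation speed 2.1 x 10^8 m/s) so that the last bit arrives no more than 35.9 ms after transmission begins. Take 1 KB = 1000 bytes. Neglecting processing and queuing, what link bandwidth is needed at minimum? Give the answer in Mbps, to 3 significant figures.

L = 74400 bits.
Propagation delay = 2200000 / 210000000 = 10.4762 ms.
Transmission budget = 35.9 − 10.4762 = 25.4238 ms.
R ≥ L / t_tx = 74400 bits / 0.0254238 s = 2.93 Mbps.

2.93 Mbps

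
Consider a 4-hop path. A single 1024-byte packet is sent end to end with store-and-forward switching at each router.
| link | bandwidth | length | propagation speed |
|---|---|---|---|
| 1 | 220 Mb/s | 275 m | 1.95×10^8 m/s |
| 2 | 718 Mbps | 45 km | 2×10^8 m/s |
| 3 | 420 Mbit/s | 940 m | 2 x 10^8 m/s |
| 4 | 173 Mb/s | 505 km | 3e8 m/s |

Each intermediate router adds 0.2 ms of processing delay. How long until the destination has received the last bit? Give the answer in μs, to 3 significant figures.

L = 1024 × 8 = 8192 bits.
Transmission delays (L/R per hop): 37.2364, 11.4095, 19.5048, 47.3526 μs; sum = 115.503 μs.
Propagation delays (d/s per hop): 1.41026, 225, 4.7, 1683.33 μs; sum = 1914.44 μs.
Processing at 3 router(s): 3 × 0.2 ms = 600 μs.
End-to-end = 2630 μs.

2630 μs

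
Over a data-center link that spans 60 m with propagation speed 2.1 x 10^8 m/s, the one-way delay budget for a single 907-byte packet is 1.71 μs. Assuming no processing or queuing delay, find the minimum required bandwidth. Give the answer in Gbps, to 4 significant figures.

L = 7256 bits.
Propagation delay = 60 / 210000000 = 0.285714 μs.
Transmission budget = 1.71 − 0.285714 = 1.42429 μs.
R ≥ L / t_tx = 7256 bits / 1.42429e-06 s = 5.094 Gbps.

5.094 Gbps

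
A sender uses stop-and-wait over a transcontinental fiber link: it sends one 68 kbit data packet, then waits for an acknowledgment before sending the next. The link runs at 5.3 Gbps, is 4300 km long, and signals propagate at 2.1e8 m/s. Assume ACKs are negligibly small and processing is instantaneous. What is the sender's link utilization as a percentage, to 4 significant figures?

t_tx = L/R = 68000/5300000000 = 1.28302e-05 s.
t_prop = 4300000/210000000 = 0.0204762 s; RTT = 0.0409524 s.
Cycle = t_tx + RTT = 0.0409652 s.
Utilization = t_tx / cycle = 1.28302e-05/0.0409652 = 0.03132 %.

0.03132 %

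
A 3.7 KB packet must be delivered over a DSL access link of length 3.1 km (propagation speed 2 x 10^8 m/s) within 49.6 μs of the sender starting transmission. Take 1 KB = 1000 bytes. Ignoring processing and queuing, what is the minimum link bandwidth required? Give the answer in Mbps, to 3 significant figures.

868 Mbps

L = 29600 bits.
Propagation delay = 3100 / 200000000 = 15.5 μs.
Transmission budget = 49.6 − 15.5 = 34.1 μs.
R ≥ L / t_tx = 29600 bits / 3.41e-05 s = 868 Mbps.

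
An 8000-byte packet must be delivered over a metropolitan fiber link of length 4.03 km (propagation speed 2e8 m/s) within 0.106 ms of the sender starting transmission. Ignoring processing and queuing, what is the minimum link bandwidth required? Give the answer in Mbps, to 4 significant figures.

L = 64000 bits.
Propagation delay = 4030 / 200000000 = 0.02015 ms.
Transmission budget = 0.106 − 0.02015 = 0.08585 ms.
R ≥ L / t_tx = 64000 bits / 8.585e-05 s = 745.5 Mbps.

745.5 Mbps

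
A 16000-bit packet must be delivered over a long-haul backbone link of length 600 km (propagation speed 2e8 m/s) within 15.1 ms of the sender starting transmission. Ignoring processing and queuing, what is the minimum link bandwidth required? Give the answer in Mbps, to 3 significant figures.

1.32 Mbps

Propagation delay = 600000 / 200000000 = 3 ms.
Transmission budget = 15.1 − 3 = 12.1 ms.
R ≥ L / t_tx = 16000 bits / 0.0121 s = 1.32 Mbps.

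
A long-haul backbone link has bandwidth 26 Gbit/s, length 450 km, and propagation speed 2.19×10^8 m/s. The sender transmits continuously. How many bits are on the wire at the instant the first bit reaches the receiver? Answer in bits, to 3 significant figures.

Propagation delay = 450000 / 219000000 = 0.00205479 s.
BDP = R × t_prop = 26000000000 × 0.00205479 = 53424700 bits.

53400000 bits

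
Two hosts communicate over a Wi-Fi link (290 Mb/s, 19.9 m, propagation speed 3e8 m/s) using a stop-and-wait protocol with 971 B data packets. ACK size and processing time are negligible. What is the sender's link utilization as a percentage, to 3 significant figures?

t_tx = L/R = 7768/290000000 = 2.67862e-05 s.
t_prop = 19.9/300000000 = 6.63333e-08 s; RTT = 1.32667e-07 s.
Cycle = t_tx + RTT = 2.69189e-05 s.
Utilization = t_tx / cycle = 2.67862e-05/2.69189e-05 = 99.5 %.

99.5 %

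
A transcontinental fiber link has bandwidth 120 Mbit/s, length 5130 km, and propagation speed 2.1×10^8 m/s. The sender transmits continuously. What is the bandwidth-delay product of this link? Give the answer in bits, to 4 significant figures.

2931000 bits

Propagation delay = 5130000 / 210000000 = 0.0244286 s.
BDP = R × t_prop = 120000000 × 0.0244286 = 2931430 bits.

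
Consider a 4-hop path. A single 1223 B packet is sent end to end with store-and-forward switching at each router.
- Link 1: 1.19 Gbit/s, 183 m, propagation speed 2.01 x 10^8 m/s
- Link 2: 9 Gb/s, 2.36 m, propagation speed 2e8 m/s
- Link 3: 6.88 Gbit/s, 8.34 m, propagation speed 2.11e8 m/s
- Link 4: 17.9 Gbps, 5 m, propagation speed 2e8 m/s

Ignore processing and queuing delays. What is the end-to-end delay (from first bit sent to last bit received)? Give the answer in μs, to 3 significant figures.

L = 1223 × 8 = 9784 bits.
Transmission delays (L/R per hop): 8.22185, 1.08711, 1.42209, 0.546592 μs; sum = 11.2776 μs.
Propagation delays (d/s per hop): 0.910448, 0.0118, 0.0395261, 0.025 μs; sum = 0.986774 μs.
End-to-end = 12.3 μs.

12.3 μs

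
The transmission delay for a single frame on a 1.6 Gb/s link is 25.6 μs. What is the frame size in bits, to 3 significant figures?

L = R × t_tx = 1600000000 b/s × 2.56e-05 s = 40960 bits.

41000 bits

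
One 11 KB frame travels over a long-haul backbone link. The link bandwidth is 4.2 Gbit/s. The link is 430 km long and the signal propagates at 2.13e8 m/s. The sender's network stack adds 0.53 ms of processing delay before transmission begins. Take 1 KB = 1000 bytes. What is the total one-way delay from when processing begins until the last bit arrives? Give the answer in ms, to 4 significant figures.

L = 88000 bits.
Transmission delay = L/R = 88000 / 4200000000 = 0.0209524 ms.
Propagation delay = d/s = 430000 m / 213000000 m/s = 2.01878 ms.
Plus processing delay 0.53 ms = 0.53 ms.
Total = 2.570 ms.

2.570 ms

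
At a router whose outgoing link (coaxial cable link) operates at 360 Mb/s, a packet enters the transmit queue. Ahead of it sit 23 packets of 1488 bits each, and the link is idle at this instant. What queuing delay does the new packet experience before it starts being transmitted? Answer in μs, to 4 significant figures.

95.07 μs

Each queued packet: L/R = 1488/360000000 = 4.13333 μs.
23 queued → 95.0667 μs.
Queuing delay = 95.07 μs.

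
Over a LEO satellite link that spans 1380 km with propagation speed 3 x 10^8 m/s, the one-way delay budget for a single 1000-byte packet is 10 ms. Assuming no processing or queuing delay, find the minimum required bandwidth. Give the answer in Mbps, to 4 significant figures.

L = 8000 bits.
Propagation delay = 1380000 / 300000000 = 4.6 ms.
Transmission budget = 10 − 4.6 = 5.4 ms.
R ≥ L / t_tx = 8000 bits / 0.0054 s = 1.481 Mbps.

1.481 Mbps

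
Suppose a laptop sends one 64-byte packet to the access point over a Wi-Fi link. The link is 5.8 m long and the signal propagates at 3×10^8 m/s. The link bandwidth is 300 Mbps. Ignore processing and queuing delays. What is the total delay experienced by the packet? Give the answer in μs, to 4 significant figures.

1.726 μs

L = 64 × 8 = 512 bits.
Transmission delay = L/R = 512 / 300000000 = 1.70667 μs.
Propagation delay = d/s = 5.8 m / 300000000 m/s = 0.0193333 μs.
Total = 1.726 μs.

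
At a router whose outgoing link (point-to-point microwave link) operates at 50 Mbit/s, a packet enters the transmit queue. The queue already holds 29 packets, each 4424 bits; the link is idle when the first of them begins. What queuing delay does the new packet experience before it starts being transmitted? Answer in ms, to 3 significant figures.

2.57 ms

Each queued packet: L/R = 4424/50000000 = 0.08848 ms.
29 queued → 2.56592 ms.
Queuing delay = 2.57 ms.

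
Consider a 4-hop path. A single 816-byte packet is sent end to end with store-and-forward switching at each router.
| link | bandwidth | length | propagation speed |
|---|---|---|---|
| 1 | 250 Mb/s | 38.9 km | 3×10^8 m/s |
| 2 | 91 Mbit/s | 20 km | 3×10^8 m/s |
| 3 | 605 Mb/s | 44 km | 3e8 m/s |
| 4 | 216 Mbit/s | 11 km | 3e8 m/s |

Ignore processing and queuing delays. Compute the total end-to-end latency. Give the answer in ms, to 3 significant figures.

L = 816 × 8 = 6528 bits.
Transmission delays (L/R per hop): 0.026112, 0.0717363, 0.0107901, 0.0302222 ms; sum = 0.138861 ms.
Propagation delays (d/s per hop): 0.129667, 0.0666667, 0.146667, 0.0366667 ms; sum = 0.379667 ms.
End-to-end = 0.519 ms.

0.519 ms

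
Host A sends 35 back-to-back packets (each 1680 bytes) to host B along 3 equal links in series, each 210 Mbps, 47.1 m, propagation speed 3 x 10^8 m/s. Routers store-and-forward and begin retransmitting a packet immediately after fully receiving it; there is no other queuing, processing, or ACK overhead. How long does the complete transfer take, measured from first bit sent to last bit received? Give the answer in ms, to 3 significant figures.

Per-hop transmission t_tx = L/R = 13440/210000000 = 0.064 ms.
Per-hop propagation t_prop = 47.1/300000000 = 0.000157 ms.
Pipeline fill: first packet needs 3·t_tx to clear all hops; remaining 34 packets each add one t_tx.
Total = (3+35-1)·t_tx + 3·t_prop = 37·0.064 + 3·0.000157 = 2.37 ms.

2.37 ms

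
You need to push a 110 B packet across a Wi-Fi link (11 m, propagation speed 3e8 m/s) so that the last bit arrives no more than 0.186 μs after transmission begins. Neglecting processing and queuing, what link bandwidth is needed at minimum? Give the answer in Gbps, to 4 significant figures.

L = 880 bits.
Propagation delay = 11 / 300000000 = 0.0366667 μs.
Transmission budget = 0.186 − 0.0366667 = 0.149333 μs.
R ≥ L / t_tx = 880 bits / 1.49333e-07 s = 5.893 Gbps.

5.893 Gbps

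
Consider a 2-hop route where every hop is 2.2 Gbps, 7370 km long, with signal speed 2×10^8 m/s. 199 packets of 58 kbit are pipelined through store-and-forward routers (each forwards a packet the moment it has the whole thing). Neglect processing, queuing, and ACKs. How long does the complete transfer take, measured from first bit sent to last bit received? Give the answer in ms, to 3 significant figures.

Per-hop transmission t_tx = L/R = 58000/2200000000 = 0.0263636 ms.
Per-hop propagation t_prop = 7370000/200000000 = 36.85 ms.
Pipeline fill: first packet needs 2·t_tx to clear all hops; remaining 198 packets each add one t_tx.
Total = (2+199-1)·t_tx + 2·t_prop = 200·0.0263636 + 2·36.85 = 79.0 ms.

79.0 ms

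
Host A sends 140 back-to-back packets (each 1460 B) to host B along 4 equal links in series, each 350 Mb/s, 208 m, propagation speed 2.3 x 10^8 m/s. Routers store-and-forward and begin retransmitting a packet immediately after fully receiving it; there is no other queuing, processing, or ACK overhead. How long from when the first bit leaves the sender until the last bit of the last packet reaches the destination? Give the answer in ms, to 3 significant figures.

Per-hop transmission t_tx = L/R = 11680/350000000 = 0.0333714 ms.
Per-hop propagation t_prop = 208/2.3e+08 = 0.000904348 ms.
Pipeline fill: first packet needs 4·t_tx to clear all hops; remaining 139 packets each add one t_tx.
Total = (4+140-1)·t_tx + 4·t_prop = 143·0.0333714 + 4·0.000904348 = 4.78 ms.

4.78 ms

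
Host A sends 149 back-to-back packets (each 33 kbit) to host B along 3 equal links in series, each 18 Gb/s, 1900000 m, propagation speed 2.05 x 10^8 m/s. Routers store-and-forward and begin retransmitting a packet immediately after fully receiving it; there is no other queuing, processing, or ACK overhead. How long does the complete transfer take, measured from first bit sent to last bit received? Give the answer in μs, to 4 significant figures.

28080 μs

Per-hop transmission t_tx = L/R = 33000/18000000000 = 1.83333 μs.
Per-hop propagation t_prop = 1900000/2.05e+08 = 9268.29 μs.
Pipeline fill: first packet needs 3·t_tx to clear all hops; remaining 148 packets each add one t_tx.
Total = (3+149-1)·t_tx + 3·t_prop = 151·1.83333 + 3·9268.29 = 28080 μs.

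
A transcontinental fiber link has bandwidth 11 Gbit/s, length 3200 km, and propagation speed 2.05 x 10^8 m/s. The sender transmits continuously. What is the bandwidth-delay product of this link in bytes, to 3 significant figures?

Propagation delay = 3200000 / 2.05e+08 = 0.0156098 s.
BDP = R × t_prop = 11000000000 × 0.0156098 = 171707000 bits.
In bytes: 171707000/8 = 21500000 bytes.

21500000 bytes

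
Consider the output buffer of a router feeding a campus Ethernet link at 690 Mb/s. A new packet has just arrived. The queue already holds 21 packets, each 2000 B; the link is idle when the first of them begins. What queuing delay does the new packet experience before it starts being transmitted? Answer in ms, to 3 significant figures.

Each queued packet: L/R = 16000/690000000 = 0.0231884 ms.
21 queued → 0.486957 ms.
Queuing delay = 0.487 ms.

0.487 ms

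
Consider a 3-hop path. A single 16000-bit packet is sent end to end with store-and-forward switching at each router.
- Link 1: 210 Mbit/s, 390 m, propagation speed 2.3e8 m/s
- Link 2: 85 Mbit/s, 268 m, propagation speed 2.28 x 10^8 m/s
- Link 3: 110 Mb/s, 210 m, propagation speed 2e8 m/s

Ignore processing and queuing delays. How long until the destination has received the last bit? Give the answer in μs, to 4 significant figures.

Transmission delays (L/R per hop): 76.1905, 188.235, 145.455 μs; sum = 409.88 μs.
Propagation delays (d/s per hop): 1.69565, 1.17544, 1.05 μs; sum = 3.92109 μs.
End-to-end = 413.8 μs.

413.8 μs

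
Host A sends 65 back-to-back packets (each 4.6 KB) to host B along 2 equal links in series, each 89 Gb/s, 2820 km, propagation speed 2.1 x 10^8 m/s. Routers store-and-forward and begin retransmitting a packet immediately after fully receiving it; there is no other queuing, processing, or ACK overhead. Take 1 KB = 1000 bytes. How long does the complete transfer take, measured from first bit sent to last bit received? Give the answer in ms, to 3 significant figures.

26.9 ms

Per-hop transmission t_tx = L/R = 36800/89000000000 = 0.000413483 ms.
Per-hop propagation t_prop = 2820000/210000000 = 13.4286 ms.
Pipeline fill: first packet needs 2·t_tx to clear all hops; remaining 64 packets each add one t_tx.
Total = (2+65-1)·t_tx + 2·t_prop = 66·0.000413483 + 2·13.4286 = 26.9 ms.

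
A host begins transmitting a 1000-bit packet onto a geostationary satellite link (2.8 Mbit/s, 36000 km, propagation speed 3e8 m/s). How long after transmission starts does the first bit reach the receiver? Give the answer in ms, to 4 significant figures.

First bit experiences only propagation delay: d/s = 36000000/300000000 = 120.0 ms.

120.0 ms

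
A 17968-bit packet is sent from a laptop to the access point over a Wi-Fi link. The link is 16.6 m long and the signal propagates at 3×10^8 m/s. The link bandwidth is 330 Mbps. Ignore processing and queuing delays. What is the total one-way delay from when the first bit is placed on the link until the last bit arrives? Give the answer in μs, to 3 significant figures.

Transmission delay = L/R = 17968 / 330000000 = 54.4485 μs.
Propagation delay = d/s = 16.6 m / 300000000 m/s = 0.0553333 μs.
Total = 54.5 μs.

54.5 μs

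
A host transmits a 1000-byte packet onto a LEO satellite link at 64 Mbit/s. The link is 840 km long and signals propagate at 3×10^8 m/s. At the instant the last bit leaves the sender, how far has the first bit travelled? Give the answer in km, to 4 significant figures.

37.50 km

t_tx = L/R = 8000/64000000 = 0.000125 s.
Distance = s × t_tx = 300000000 × 0.000125 = 37.50 km.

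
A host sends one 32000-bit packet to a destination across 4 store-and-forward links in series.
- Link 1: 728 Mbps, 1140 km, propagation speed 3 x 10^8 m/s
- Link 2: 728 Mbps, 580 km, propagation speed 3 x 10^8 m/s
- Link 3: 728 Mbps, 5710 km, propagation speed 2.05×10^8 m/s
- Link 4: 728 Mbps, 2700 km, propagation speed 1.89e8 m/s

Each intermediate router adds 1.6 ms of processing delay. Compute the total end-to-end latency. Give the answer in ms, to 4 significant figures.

Transmission delay per hop = L/R = 32000/728000000 = 0.043956 ms; 4 hops → 0.175824 ms.
Propagation delays (d/s per hop): 3.8, 1.93333, 27.8537, 14.2857 ms; sum = 47.8727 ms.
Processing at 3 router(s): 3 × 1.6 ms = 4.8 ms.
End-to-end = 52.85 ms.

52.85 ms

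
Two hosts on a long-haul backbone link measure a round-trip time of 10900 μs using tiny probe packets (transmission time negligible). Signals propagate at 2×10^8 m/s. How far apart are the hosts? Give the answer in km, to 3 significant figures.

1090 km

One-way propagation = RTT/2 = 5450 μs.
d = s × t = 200000000 × 0.00545 = 1090 km.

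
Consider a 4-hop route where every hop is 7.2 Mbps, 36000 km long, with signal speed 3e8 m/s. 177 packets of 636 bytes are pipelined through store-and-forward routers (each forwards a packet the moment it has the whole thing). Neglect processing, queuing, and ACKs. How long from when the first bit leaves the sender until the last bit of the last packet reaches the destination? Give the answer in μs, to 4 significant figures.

Per-hop transmission t_tx = L/R = 5088/7200000 = 706.667 μs.
Per-hop propagation t_prop = 36000000/300000000 = 120000 μs.
Pipeline fill: first packet needs 4·t_tx to clear all hops; remaining 176 packets each add one t_tx.
Total = (4+177-1)·t_tx + 4·t_prop = 180·706.667 + 4·120000 = 607200 μs.

607200 μs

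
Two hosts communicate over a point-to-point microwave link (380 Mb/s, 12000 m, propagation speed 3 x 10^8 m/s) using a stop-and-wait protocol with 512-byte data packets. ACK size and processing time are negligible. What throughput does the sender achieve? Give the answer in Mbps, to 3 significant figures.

45.1 Mbps

t_tx = L/R = 4096/380000000 = 1.07789e-05 s.
t_prop = 12000/300000000 = 4e-05 s; RTT = 8e-05 s.
Cycle = t_tx + RTT = 9.07789e-05 s.
Throughput = L / cycle = 4096 / 9.07789e-05 = 45.1 Mbps.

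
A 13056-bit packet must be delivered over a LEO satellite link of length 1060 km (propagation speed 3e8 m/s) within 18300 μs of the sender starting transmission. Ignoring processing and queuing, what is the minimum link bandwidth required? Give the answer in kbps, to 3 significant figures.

Propagation delay = 1060000 / 300000000 = 3533.33 μs.
Transmission budget = 18300 − 3533.33 = 14766.7 μs.
R ≥ L / t_tx = 13056 bits / 0.0147667 s = 884 kbps.

884 kbps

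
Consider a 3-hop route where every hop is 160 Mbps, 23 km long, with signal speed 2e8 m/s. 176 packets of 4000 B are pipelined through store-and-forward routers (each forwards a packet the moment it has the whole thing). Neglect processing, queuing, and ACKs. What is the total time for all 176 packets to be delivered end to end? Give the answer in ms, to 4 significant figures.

Per-hop transmission t_tx = L/R = 32000/160000000 = 0.2 ms.
Per-hop propagation t_prop = 23000/200000000 = 0.115 ms.
Pipeline fill: first packet needs 3·t_tx to clear all hops; remaining 175 packets each add one t_tx.
Total = (3+176-1)·t_tx + 3·t_prop = 178·0.2 + 3·0.115 = 35.95 ms.

35.95 ms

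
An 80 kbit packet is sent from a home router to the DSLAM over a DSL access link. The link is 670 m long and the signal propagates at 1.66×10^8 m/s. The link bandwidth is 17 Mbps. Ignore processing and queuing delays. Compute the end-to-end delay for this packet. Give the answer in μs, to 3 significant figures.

L = 80000 bits.
Transmission delay = L/R = 80000 / 17000000 = 4705.88 μs.
Propagation delay = d/s = 670 m / 166000000 m/s = 4.03614 μs.
Total = 4710 μs.

4710 μs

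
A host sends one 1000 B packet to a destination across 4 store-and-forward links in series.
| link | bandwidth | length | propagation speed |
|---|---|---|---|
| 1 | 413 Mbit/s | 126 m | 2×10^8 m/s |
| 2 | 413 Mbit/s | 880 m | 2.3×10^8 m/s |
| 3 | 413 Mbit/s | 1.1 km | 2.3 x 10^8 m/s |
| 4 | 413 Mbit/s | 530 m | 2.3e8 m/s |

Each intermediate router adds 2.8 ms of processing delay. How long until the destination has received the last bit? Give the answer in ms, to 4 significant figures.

L = 1000 × 8 = 8000 bits.
Transmission delay per hop = L/R = 8000/413000000 = 0.0193705 ms; 4 hops → 0.0774818 ms.
Propagation delays (d/s per hop): 0.00063, 0.00382609, 0.00478261, 0.00230435 ms; sum = 0.011543 ms.
Processing at 3 router(s): 3 × 2.8 ms = 8.4 ms.
End-to-end = 8.489 ms.

8.489 ms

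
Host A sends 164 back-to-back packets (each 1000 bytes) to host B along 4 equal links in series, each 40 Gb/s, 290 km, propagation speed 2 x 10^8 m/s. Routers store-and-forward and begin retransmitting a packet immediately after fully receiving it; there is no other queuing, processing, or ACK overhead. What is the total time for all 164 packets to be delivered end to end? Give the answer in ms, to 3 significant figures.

5.83 ms

Per-hop transmission t_tx = L/R = 8000/40000000000 = 0.0002 ms.
Per-hop propagation t_prop = 290000/200000000 = 1.45 ms.
Pipeline fill: first packet needs 4·t_tx to clear all hops; remaining 163 packets each add one t_tx.
Total = (4+164-1)·t_tx + 4·t_prop = 167·0.0002 + 4·1.45 = 5.83 ms.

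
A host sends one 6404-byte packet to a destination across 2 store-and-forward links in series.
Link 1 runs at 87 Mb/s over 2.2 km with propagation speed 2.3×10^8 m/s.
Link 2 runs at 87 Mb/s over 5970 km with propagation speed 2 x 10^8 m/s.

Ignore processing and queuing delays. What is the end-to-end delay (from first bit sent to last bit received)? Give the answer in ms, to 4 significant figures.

L = 6404 × 8 = 51232 bits.
Transmission delay per hop = L/R = 51232/87000000 = 0.588874 ms; 2 hops → 1.17775 ms.
Propagation delays (d/s per hop): 0.00956522, 29.85 ms; sum = 29.8596 ms.
End-to-end = 31.04 ms.

31.04 ms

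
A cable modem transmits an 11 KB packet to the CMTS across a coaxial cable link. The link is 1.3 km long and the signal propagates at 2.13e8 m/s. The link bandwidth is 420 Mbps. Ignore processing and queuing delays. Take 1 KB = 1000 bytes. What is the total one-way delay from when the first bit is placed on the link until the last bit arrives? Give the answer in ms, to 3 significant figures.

0.216 ms

L = 88000 bits.
Transmission delay = L/R = 88000 / 420000000 = 0.209524 ms.
Propagation delay = d/s = 1300 m / 213000000 m/s = 0.00610329 ms.
Total = 0.216 ms.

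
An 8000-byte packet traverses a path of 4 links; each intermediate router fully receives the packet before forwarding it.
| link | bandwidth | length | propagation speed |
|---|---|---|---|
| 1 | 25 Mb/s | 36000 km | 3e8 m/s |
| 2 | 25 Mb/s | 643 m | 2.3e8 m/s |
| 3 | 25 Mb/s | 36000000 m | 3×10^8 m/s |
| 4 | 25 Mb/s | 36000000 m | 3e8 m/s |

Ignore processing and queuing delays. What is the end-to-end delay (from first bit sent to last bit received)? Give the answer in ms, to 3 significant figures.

370 ms

L = 8000 × 8 = 64000 bits.
Transmission delay per hop = L/R = 64000/25000000 = 2.56 ms; 4 hops → 10.24 ms.
Propagation delays (d/s per hop): 120, 0.00279565, 120, 120 ms; sum = 360.003 ms.
End-to-end = 370 ms.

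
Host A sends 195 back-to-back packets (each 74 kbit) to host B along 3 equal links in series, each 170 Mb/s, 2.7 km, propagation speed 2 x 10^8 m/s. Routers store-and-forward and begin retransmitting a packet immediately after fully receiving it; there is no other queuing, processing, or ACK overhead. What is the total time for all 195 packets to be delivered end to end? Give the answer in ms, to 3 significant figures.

85.8 ms

Per-hop transmission t_tx = L/R = 74000/170000000 = 0.435294 ms.
Per-hop propagation t_prop = 2700/200000000 = 0.0135 ms.
Pipeline fill: first packet needs 3·t_tx to clear all hops; remaining 194 packets each add one t_tx.
Total = (3+195-1)·t_tx + 3·t_prop = 197·0.435294 + 3·0.0135 = 85.8 ms.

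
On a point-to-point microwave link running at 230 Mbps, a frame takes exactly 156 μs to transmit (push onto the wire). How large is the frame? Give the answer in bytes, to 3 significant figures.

L = R × t_tx = 230000000 b/s × 0.000156 s = 35880 bits.
In bytes: 35880 / 8 = 4490 bytes.

4490 bytes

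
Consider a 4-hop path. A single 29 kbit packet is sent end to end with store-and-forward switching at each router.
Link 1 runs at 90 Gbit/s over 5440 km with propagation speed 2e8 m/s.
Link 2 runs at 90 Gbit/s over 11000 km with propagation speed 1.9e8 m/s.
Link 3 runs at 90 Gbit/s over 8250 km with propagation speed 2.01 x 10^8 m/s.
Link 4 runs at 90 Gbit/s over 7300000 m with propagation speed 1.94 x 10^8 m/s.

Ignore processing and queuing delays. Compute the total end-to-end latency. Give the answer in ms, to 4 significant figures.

163.8 ms

L = 29000 bits.
Transmission delay per hop = L/R = 29000/90000000000 = 0.000322222 ms; 4 hops → 0.00128889 ms.
Propagation delays (d/s per hop): 27.2, 57.8947, 41.0448, 37.6289 ms; sum = 163.768 ms.
End-to-end = 163.8 ms.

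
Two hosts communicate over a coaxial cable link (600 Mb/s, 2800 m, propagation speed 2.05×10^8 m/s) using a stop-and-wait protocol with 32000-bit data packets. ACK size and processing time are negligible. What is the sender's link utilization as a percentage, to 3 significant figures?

66.1 %

t_tx = L/R = 32000/600000000 = 5.33333e-05 s.
t_prop = 2800/2.05e+08 = 1.36585e-05 s; RTT = 2.73171e-05 s.
Cycle = t_tx + RTT = 8.06504e-05 s.
Utilization = t_tx / cycle = 5.33333e-05/8.06504e-05 = 66.1 %.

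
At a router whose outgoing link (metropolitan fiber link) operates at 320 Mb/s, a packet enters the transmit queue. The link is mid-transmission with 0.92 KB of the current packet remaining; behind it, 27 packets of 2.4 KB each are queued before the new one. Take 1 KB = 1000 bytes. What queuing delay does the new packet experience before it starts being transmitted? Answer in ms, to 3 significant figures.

Each queued packet: L/R = 19200/320000000 = 0.06 ms.
27 queued → 1.62 ms.
Plus remaining 7360 bits of current packet: 0.023 ms.
Queuing delay = 1.64 ms.

1.64 ms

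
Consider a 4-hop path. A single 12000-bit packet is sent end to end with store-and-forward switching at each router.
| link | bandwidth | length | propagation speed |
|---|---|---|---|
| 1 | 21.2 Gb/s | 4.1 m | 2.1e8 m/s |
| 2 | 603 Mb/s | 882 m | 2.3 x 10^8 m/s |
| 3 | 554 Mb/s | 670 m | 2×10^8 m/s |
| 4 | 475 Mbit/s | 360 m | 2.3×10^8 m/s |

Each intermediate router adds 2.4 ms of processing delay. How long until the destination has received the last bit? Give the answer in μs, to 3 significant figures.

7280 μs

Transmission delays (L/R per hop): 0.566038, 19.9005, 21.6606, 25.2632 μs; sum = 67.3903 μs.
Propagation delays (d/s per hop): 0.0195238, 3.83478, 3.35, 1.56522 μs; sum = 8.76952 μs.
Processing at 3 router(s): 3 × 2.4 ms = 7200 μs.
End-to-end = 7280 μs.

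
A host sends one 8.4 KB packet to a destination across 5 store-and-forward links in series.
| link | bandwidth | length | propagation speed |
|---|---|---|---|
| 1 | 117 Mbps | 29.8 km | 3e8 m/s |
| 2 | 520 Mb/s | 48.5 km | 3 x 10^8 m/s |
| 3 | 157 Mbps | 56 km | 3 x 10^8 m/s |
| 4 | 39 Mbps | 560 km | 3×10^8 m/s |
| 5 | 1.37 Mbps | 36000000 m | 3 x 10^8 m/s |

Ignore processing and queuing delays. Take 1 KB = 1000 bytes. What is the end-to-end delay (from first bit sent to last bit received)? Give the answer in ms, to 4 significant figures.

174.2 ms

L = 67200 bits.
Transmission delays (L/R per hop): 0.574359, 0.129231, 0.428025, 1.72308, 49.0511 ms; sum = 51.9058 ms.
Propagation delays (d/s per hop): 0.0993333, 0.161667, 0.186667, 1.86667, 120 ms; sum = 122.314 ms.
End-to-end = 174.2 ms.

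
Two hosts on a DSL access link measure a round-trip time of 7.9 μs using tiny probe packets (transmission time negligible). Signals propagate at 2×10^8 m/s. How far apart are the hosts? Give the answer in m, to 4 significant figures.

One-way propagation = RTT/2 = 3.95 μs.
d = s × t = 200000000 × 3.95e-06 = 790.0 m.

790.0 m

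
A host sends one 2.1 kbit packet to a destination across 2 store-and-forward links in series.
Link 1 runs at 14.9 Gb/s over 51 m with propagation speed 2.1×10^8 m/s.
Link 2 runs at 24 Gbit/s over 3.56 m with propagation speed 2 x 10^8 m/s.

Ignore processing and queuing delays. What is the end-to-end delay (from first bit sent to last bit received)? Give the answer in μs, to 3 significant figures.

0.489 μs

L = 2100 bits.
Transmission delays (L/R per hop): 0.14094, 0.0875 μs; sum = 0.22844 μs.
Propagation delays (d/s per hop): 0.242857, 0.0178 μs; sum = 0.260657 μs.
End-to-end = 0.489 μs.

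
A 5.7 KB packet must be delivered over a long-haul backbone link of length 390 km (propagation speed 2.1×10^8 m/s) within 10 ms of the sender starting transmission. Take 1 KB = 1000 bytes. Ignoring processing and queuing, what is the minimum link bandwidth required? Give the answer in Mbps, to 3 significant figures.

5.60 Mbps

L = 45600 bits.
Propagation delay = 390000 / 210000000 = 1.85714 ms.
Transmission budget = 10 − 1.85714 = 8.14286 ms.
R ≥ L / t_tx = 45600 bits / 0.00814286 s = 5.60 Mbps.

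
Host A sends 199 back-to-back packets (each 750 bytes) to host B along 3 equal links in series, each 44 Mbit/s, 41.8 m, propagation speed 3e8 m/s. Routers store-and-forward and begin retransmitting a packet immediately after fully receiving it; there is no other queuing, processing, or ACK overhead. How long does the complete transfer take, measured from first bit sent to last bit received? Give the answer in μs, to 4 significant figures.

27410 μs

Per-hop transmission t_tx = L/R = 6000/44000000 = 136.364 μs.
Per-hop propagation t_prop = 41.8/300000000 = 0.139333 μs.
Pipeline fill: first packet needs 3·t_tx to clear all hops; remaining 198 packets each add one t_tx.
Total = (3+199-1)·t_tx + 3·t_prop = 201·136.364 + 3·0.139333 = 27410 μs.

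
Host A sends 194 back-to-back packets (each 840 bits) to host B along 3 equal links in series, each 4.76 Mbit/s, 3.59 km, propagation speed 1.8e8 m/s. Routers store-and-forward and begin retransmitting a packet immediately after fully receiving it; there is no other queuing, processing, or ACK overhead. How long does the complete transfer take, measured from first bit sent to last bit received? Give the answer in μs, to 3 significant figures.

34600 μs

Per-hop transmission t_tx = L/R = 840/4760000 = 176.471 μs.
Per-hop propagation t_prop = 3590/180000000 = 19.9444 μs.
Pipeline fill: first packet needs 3·t_tx to clear all hops; remaining 193 packets each add one t_tx.
Total = (3+194-1)·t_tx + 3·t_prop = 196·176.471 + 3·19.9444 = 34600 μs.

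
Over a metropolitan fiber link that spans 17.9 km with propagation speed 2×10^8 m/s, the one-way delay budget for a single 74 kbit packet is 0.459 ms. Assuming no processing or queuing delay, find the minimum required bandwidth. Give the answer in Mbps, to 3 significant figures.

Propagation delay = 17900 / 200000000 = 0.0895 ms.
Transmission budget = 0.459 − 0.0895 = 0.3695 ms.
R ≥ L / t_tx = 74000 bits / 0.0003695 s = 200 Mbps.

200 Mbps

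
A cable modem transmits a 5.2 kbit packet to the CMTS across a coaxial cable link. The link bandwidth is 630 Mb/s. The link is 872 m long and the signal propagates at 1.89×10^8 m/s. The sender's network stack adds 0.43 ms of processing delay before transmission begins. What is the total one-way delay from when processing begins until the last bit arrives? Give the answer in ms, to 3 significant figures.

0.443 ms

L = 5200 bits.
Transmission delay = L/R = 5200 / 630000000 = 0.00825397 ms.
Propagation delay = d/s = 872 m / 189000000 m/s = 0.00461376 ms.
Plus processing delay 0.43 ms = 0.43 ms.
Total = 0.443 ms.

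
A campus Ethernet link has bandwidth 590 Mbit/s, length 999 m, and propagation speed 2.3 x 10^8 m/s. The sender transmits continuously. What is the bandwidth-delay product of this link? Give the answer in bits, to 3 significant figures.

2560 bits

Propagation delay = 999 / 2.3e+08 = 4.34348e-06 s.
BDP = R × t_prop = 590000000 × 4.34348e-06 = 2562.65 bits.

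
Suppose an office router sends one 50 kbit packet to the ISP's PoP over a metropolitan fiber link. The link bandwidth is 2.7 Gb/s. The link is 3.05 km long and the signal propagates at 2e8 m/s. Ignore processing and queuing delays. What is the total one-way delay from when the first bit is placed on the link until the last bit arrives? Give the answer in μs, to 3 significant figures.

33.8 μs

L = 50000 bits.
Transmission delay = L/R = 50000 / 2700000000 = 18.5185 μs.
Propagation delay = d/s = 3050 m / 200000000 m/s = 15.25 μs.
Total = 33.8 μs.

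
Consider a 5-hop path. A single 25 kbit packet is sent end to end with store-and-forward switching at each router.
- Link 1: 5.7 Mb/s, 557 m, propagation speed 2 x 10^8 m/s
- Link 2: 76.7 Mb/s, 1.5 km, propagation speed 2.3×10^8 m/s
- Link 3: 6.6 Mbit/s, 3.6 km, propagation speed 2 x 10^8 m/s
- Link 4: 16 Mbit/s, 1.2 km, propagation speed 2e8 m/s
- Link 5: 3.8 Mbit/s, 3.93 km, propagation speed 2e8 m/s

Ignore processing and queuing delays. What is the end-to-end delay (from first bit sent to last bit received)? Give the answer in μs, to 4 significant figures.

L = 25000 bits.
Transmission delays (L/R per hop): 4385.96, 325.945, 3787.88, 1562.5, 6578.95 μs; sum = 16641.2 μs.
Propagation delays (d/s per hop): 2.785, 6.52174, 18, 6, 19.65 μs; sum = 52.9567 μs.
End-to-end = 16690 μs.

16690 μs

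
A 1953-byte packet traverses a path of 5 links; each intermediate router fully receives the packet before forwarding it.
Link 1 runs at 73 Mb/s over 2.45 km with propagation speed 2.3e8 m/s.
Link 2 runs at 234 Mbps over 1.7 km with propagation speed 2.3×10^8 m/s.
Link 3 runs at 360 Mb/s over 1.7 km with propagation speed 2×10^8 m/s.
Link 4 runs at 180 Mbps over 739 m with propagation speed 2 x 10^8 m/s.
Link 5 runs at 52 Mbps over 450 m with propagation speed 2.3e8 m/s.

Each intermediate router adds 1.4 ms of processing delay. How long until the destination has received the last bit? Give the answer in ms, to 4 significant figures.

L = 1953 × 8 = 15624 bits.
Transmission delays (L/R per hop): 0.214027, 0.0667692, 0.0434, 0.0868, 0.300462 ms; sum = 0.711458 ms.
Propagation delays (d/s per hop): 0.0106522, 0.0073913, 0.0085, 0.003695, 0.00195652 ms; sum = 0.032195 ms.
Processing at 4 router(s): 4 × 1.4 ms = 5.6 ms.
End-to-end = 6.344 ms.

6.344 ms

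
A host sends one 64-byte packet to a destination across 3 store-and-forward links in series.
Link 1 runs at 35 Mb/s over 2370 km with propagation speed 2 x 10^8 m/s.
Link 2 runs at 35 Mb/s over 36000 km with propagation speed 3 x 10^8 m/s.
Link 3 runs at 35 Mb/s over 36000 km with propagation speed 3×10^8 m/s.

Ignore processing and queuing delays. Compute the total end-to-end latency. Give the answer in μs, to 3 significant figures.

L = 64 × 8 = 512 bits.
Transmission delay per hop = L/R = 512/35000000 = 14.6286 μs; 3 hops → 43.8857 μs.
Propagation delays (d/s per hop): 11850, 120000, 120000 μs; sum = 251850 μs.
End-to-end = 252000 μs.

252000 μs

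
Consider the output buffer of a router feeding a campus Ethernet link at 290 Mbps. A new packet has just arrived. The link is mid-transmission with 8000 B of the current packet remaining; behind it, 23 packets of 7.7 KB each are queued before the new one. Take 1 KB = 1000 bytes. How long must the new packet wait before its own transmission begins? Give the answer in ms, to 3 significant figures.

Each queued packet: L/R = 61600/290000000 = 0.212414 ms.
23 queued → 4.88552 ms.
Plus remaining 64000 bits of current packet: 0.22069 ms.
Queuing delay = 5.11 ms.

5.11 ms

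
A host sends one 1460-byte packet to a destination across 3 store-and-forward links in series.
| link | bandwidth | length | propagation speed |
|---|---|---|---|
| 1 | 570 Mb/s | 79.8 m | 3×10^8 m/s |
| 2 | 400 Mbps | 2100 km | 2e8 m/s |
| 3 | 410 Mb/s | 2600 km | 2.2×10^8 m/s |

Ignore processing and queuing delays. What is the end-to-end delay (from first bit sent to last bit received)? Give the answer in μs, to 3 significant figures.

22400 μs

L = 1460 × 8 = 11680 bits.
Transmission delays (L/R per hop): 20.4912, 29.2, 28.4878 μs; sum = 78.179 μs.
Propagation delays (d/s per hop): 0.266, 10500, 11818.2 μs; sum = 22318.4 μs.
End-to-end = 22400 μs.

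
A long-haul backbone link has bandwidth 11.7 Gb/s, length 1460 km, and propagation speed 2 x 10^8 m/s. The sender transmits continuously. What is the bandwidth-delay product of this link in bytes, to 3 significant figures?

Propagation delay = 1460000 / 200000000 = 0.0073 s.
BDP = R × t_prop = 11700000000 × 0.0073 = 85410000 bits.
In bytes: 85410000/8 = 10700000 bytes.

10700000 bytes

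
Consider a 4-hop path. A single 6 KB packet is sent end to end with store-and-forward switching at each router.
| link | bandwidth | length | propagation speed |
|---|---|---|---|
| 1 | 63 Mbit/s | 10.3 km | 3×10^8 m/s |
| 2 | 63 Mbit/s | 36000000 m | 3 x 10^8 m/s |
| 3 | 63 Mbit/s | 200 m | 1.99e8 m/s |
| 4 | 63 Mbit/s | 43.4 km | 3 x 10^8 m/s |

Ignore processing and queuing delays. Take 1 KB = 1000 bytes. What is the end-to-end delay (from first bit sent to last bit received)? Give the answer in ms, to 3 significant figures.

L = 48000 bits.
Transmission delay per hop = L/R = 48000/63000000 = 0.761905 ms; 4 hops → 3.04762 ms.
Propagation delays (d/s per hop): 0.0343333, 120, 0.00100503, 0.144667 ms; sum = 120.18 ms.
End-to-end = 123 ms.

123 ms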